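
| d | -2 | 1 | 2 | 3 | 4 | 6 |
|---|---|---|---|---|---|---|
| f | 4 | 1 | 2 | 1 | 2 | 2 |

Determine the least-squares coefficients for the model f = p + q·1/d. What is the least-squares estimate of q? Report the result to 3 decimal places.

q = -1.959

Forming AᵀA = [[6, 7/4]; [7/4, 245/144]] and Aᵀf = [12, 7/6]ᵀ gives AᵀA·[p, q]ᵀ = Aᵀf.
Eliminating q: (245/144)·(row 1) − (7/4)·(row 2) gives (343/48)·p = (245/144)·12 − (7/4)·(7/6) = 147/8, so p = 18/7.
Then q = ((7/6) − (7/4)·(18/7))/(245/144) = -96/49.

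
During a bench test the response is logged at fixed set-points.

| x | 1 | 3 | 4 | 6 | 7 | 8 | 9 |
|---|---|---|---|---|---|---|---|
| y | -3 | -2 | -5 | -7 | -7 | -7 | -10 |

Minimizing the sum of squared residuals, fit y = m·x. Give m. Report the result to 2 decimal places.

From the data, Σx·x = 256.
For Mᵀy: Σx·y = -266.
Normal equations: [[256]]·[m]ᵀ = [-266]ᵀ.
m = (-266)/256 = -1.03906.

m = -1.04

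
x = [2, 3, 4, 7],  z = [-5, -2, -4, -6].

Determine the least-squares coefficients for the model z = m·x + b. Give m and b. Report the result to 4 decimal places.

m = -0.4286, b = -2.5357

AᵀA·[m, b]ᵀ = Aᵀz reads: 78·m + 16·b = -74;  16·m + 4·b = -17.
Δ = 78·4 − 16² = 56.
m = ((-74)·4 − 16·(-17))/56 = -3/7; b = (78·(-17) − 16·(-74))/56 = -71/28.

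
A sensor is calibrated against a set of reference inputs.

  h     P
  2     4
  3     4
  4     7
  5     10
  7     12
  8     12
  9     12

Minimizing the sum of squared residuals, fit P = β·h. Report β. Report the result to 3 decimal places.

β = 1.556

The normal equations are: 248·β = 386.
(Σh·h = 248, Σh·P = 386.)
β = 386/248 = 1.55645.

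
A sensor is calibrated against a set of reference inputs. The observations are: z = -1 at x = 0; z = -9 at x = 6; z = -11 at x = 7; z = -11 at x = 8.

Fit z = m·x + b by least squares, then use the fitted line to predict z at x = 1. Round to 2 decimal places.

ẑ = -2.41

AᵀA·[m, b]ᵀ = Aᵀz reads: 149·m + 21·b = -219;  21·m + 4·b = -32.
Eliminating b: 4·(row 1) − 21·(row 2) gives 155·m = 4·(-219) − 21·(-32) = -204, so m = -204/155.
Then b = ((-32) − 21·(-204/155))/4 = -169/155.
At x = 1: ẑ = (-204/155)·(1) + (-169/155)·(1) = -373/155.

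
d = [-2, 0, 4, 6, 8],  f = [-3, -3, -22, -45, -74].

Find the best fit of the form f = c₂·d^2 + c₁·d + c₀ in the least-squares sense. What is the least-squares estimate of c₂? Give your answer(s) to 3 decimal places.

c₂ = -0.957

Entries of AᵀA: Σd^2·d^2 = 5664, Σd^2·d = 784, Σd^2 = 120, Σd·d = 120, Σd = 16, Σ1 = 5.
Right-hand side: Σd^2·f = -6720, Σd·f = -944, Σf = -147.
Normal equations: [[5664, 784, 120]; [784, 120, 16]; [120, 16, 5]]·[c₂, c₁, c₀]ᵀ = [-6720, -944, -147]ᵀ.
Inverting the 3×3 Gram matrix, [c₂, c₁, c₀]ᵀ = [-2357/2464, -1629/1232, -681/308]ᵀ.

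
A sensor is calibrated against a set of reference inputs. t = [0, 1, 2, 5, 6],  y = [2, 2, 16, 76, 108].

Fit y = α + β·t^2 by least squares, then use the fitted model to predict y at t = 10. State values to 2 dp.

Normal-equation sums: Σ1 = 5, Σt^2 = 66, Σt^2·t^2 = 1938.
For Xᵀy: Σy = 204, Σt^2·y = 5854.
Determinant 5·1938 − 66² = 5334.
α = (204·1938 − 66·5854)/5334 = 214/127; β = (5·5854 − 66·204)/5334 = 1129/381.
At t = 10: ŷ = (214/127)·(1) + (1129/381)·(100) = 113542/381.

ŷ = 298.01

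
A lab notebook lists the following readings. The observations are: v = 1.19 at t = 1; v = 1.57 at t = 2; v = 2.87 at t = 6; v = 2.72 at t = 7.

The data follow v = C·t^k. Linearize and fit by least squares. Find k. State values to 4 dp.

Let Y = ln v. Fitting Y = k·ln t + ln C by least squares:
Σln t = 4.4308, Σ(ln t)² = 7.4774, Σln v = 2.6800, Σln t·ln v = 4.1489.
Equations: 7.4774·k + 4.4308·ln C = 4.1489;  4.4308·k + 4·ln C = 2.6800.
Slope k = (n·Σln t·ln v − Σln t·Σln v)/(n·Σ(ln t)² − (Σln t)²) = (4·4.1489 − 4.4308·2.6800)/10.2775 = 0.45935; ln C = (Σln v − k·Σln t)/n = 0.16116.

k = 0.4594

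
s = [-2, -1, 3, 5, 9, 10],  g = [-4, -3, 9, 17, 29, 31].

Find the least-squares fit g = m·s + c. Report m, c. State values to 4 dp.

Compute the Gram sums: Σs·s = 220, Σs = 24, Σ1 = 6.
For Aᵀg: Σs·g = 694, Σg = 79.
AᵀA·[m, c]ᵀ = Aᵀg becomes [[220, 24]; [24, 6]]·[m, c]ᵀ = [694, 79]ᵀ.
det = 220·6 − 24² = 744.
m = (694·6 − 24·79)/744 = 189/62; c = (220·79 − 24·694)/744 = 181/186.

m = 3.0484, c = 0.9731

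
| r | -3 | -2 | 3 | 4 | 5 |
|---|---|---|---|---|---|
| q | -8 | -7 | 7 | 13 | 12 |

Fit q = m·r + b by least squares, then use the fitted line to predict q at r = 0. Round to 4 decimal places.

q̂ = -0.4737

The normal equations are: 63·m + 7·b = 171;  7·m + 5·b = 17.
(Σr·r = 63, Σr = 7, Σ1 = 5, Σr·q = 171, Σq = 17.)
Determinant 63·5 − 7² = 266.
m = (171·5 − 7·17)/266 = 368/133; b = (63·17 − 7·171)/266 = -9/19.
At r = 0: q̂ = (368/133)·(0) + (-9/19)·(1) = -9/19.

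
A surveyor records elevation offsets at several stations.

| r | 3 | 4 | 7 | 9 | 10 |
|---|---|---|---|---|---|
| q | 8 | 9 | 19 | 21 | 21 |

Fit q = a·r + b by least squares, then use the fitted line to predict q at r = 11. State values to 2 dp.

The normal equations are: 255·a + 33·b = 592;  33·a + 5·b = 78.
Eliminating b: 5·(row 1) − 33·(row 2) gives 186·a = 5·592 − 33·78 = 386, so a = 193/93.
Then b = (78 − 33·(193/93))/5 = 59/31.
At r = 11: q̂ = (193/93)·(11) + (59/31)·(1) = 2300/93.

q̂ = 24.73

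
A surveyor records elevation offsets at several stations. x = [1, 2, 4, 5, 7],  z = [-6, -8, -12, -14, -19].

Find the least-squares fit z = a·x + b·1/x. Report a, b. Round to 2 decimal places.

The normal system MᵀM·[a, b]ᵀ = Mᵀz is [[95, 5]; [5, 26909/19600]]·[a, b]ᵀ = [-273, -648/35]ᵀ.
det = 95·(26909/19600) − 5² = 413271/3920.
a = ((-273)·(26909/19600) − 5·(-648/35))/(413271/3920) = -1843919/688785; b = (95·(-648/35) − 5·(-273))/(413271/3920) = -514640/137757.

a = -2.68, b = -3.74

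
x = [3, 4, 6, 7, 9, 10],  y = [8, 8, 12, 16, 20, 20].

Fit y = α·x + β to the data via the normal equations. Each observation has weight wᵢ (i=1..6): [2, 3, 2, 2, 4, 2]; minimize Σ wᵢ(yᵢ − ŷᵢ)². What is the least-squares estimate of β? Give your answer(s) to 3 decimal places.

β = 0.686

Compute the Gram sums: Σwᵢ·x·x = 760, Σwᵢ·x = 100, Σwᵢ·1 = 15.
Moment sums: Σwᵢ·x·y = 1632, Σwᵢ·y = 216.
MᵀWM·[α, β]ᵀ = MᵀWy becomes [[760, 100]; [100, 15]]·[α, β]ᵀ = [1632, 216]ᵀ.
Δ = 760·15 − 100² = 1400.
α = (1632·15 − 100·216)/1400 = 72/35; β = (760·216 − 100·1632)/1400 = 24/35.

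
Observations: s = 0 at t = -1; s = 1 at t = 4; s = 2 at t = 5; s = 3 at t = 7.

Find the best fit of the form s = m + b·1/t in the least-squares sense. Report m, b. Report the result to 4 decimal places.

Sums needed: Σ1 = 4, Σ1/t = -57/140, Σ1/t·1/t = 22009/19600.
Right-hand side: Σs = 6, Σ1/t·s = 151/140.
Eliminating b: (22009/19600)·(row 1) − (-57/140)·(row 2) gives (84787/19600)·m = (22009/19600)·6 − (-57/140)·(151/140) = 140661/19600, so m = 140661/84787.
Then b = ((151/140) − (-57/140)·(140661/84787))/(22009/19600) = 132440/84787.

m = 1.6590, b = 1.5620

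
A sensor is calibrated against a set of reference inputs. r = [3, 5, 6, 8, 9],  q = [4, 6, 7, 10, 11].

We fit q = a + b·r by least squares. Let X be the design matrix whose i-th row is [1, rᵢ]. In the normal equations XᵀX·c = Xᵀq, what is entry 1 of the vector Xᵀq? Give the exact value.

38

Entry 1 ↔ basis 1, so (Xᵀq)_{1} = Σᵢ qᵢ = (1)·(4) + (1)·(6) + (1)·(7) + (1)·(10) + (1)·(11) = 38.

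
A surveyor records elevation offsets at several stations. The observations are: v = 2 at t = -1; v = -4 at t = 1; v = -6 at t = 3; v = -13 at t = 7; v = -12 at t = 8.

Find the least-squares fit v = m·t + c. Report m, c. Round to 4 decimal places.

The normal system XᵀX·[m, c]ᵀ = Xᵀv is [[124, 18]; [18, 5]]·[m, c]ᵀ = [-211, -33]ᵀ.
Eliminating c: 5·(row 1) − 18·(row 2) gives 296·m = 5·(-211) − 18·(-33) = -461, so m = -461/296.
Then c = ((-33) − 18·(-461/296))/5 = -147/148.

m = -1.5574, c = -0.9932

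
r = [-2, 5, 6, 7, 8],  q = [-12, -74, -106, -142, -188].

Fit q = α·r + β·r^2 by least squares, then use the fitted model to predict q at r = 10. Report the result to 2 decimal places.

q̂ = -292.82

Entries of AᵀA: Σr·r = 178, Σr·r^2 = 1188, Σr^2·r^2 = 8434.
And Σr·q = -3480, Σr^2·q = -24704.
AᵀA·[α, β]ᵀ = Aᵀq becomes [[178, 1188]; [1188, 8434]]·[α, β]ᵀ = [-3480, -24704]ᵀ.
Δ = 178·8434 − 1188² = 89908.
α = ((-3480)·8434 − 1188·(-24704))/89908 = -492/22477; β = (178·(-24704) − 1188·(-3480))/89908 = -65768/22477.
At r = 10: q̂ = (-492/22477)·(10) + (-65768/22477)·(100) = -6581720/22477.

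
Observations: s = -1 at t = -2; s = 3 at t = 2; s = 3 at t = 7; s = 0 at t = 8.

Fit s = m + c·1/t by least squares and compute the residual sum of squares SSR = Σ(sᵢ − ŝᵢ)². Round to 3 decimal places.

SSR = 4.289

With design matrix A, AᵀA = [[4, 15/56]; [15/56, 1681/3136]] and Aᵀs = [5, 17/7]ᵀ.
Determinant 4·(1681/3136) − (15/56)² = 6499/3136.
m = (5·(1681/3136) − (15/56)·(17/7))/(6499/3136) = 95/97; c = (4·(17/7) − (15/56)·5)/(6499/3136) = 392/97.
Residuals: 4/97, 0, 140/97, -144/97; SSR = 416/97.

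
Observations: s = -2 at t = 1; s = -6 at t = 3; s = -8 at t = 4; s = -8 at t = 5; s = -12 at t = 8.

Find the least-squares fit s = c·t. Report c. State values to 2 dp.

c = -1.63

The normal equations are: 115·c = -188.
(Σt·t = 115, Σt·s = -188.)
c = (-188)/115 = -1.63478.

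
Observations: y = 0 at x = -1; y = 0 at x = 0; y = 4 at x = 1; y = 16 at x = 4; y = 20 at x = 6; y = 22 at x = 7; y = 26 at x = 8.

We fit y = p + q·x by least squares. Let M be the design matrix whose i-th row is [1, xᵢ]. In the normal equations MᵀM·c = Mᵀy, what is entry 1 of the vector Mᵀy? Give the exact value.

88

Entry 1 ↔ basis 1, so (Mᵀy)_{1} = Σᵢ yᵢ = (1)·(0) + (1)·(0) + (1)·(4) + (1)·(16) + (1)·(20) + (1)·(22) + (1)·(26) = 88.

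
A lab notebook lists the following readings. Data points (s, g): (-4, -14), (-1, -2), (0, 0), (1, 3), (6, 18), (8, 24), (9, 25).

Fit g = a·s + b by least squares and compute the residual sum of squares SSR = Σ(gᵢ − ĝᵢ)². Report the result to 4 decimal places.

The normal equations are: 199·a + 19·b = 586;  19·a + 7·b = 54.
Determinant 199·7 − 19² = 1032.
a = (586·7 − 19·54)/1032 = 769/258; b = (199·54 − 19·586)/1032 = -97/258.
Residuals: -439/258, 175/129, 97/258, 17/43, 127/258, 137/258, -187/129; SSR = 988/129.

SSR = 7.6589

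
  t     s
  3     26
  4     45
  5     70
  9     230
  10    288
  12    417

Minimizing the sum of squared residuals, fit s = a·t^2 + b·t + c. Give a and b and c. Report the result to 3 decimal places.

a = 3.097, b = -3.013, c = 7.367

The normal equations are: 38259·a + 3673·b + 375·c = 110182;  3673·a + 375·b + 43·c = 10562;  375·a + 43·b + 6·c = 1076.
Inverting the 3×3 Gram matrix, [a, b, c]ᵀ = [17987/5808, -5833/1936, 1945/264]ᵀ.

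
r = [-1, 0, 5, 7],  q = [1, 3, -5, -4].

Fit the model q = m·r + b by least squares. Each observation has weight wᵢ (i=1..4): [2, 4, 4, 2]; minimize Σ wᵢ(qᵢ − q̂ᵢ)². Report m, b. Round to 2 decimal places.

m = -1.05, b = 1.64

Setting ∂/∂m … = 0 gives: 200·m + 32·b = -158;  32·m + 12·b = -14.
(Σwᵢ·r·r = 200, Σwᵢ·r = 32, Σwᵢ·1 = 12, Σwᵢ·r·q = -158, Σwᵢ·q = -14.)
Eliminating b: 12·(row 1) − 32·(row 2) gives 1376·m = 12·(-158) − 32·(-14) = -1448, so m = -181/172.
Then b = ((-14) − 32·(-181/172))/12 = 141/86.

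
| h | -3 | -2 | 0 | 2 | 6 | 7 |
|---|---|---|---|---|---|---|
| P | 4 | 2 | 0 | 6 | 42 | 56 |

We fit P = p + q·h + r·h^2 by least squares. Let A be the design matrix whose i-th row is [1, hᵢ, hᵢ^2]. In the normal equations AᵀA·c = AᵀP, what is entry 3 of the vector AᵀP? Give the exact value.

Entry 3 ↔ basis h^2, so (AᵀP)_{3} = Σᵢ (h^2)·Pᵢ = (9)·(4) + (4)·(2) + (0)·(0) + (4)·(6) + (36)·(42) + (49)·(56) = 4324.

4324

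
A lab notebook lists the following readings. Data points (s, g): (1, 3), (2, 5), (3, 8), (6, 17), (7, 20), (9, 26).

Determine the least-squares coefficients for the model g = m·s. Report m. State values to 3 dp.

Compute the Gram sums: Σs·s = 180.
Moment sums: Σs·g = 513.
MᵀM·[m]ᵀ = Mᵀg becomes [[180]]·[m]ᵀ = [513]ᵀ.
m = 513/180 = 2.85.

m = 2.850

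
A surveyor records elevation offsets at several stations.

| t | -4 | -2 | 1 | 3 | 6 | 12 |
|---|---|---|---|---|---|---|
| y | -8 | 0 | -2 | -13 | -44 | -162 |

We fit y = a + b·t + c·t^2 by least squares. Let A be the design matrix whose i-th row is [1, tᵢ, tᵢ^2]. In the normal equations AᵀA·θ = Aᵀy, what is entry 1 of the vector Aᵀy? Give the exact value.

-229

Entry 1 ↔ basis 1, so (Aᵀy)_{1} = Σᵢ yᵢ = (1)·(-8) + (1)·(0) + (1)·(-2) + (1)·(-13) + (1)·(-44) + (1)·(-162) = -229.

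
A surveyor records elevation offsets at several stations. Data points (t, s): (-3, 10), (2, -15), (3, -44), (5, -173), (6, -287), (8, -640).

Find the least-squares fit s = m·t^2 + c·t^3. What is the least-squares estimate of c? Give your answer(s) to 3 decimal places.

Compute the Gram sums: Σt^2·t^2 = 6195, Σt^2·t^3 = 43701, Σt^3·t^3 = 325947.
And Σt^2·s = -55983, Σt^3·s = -412875.
det = 6195·325947 − 43701² = 109464264.
m = ((-55983)·325947 − 43701·(-412875))/109464264 = -11357807/6081348; c = (6195·(-412875) − 43701·(-55983))/109464264 = -882917/868764.

c = -1.016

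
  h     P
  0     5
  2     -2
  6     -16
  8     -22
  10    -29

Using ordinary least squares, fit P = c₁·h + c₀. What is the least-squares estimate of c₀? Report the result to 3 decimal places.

From the data, Σh·h = 204, Σh = 26, Σ1 = 5.
And Σh·P = -566, ΣP = -64.
So XᵀX·[c₁, c₀]ᵀ = XᵀP: [[204, 26]; [26, 5]]·[c₁, c₀]ᵀ = [-566, -64]ᵀ.
Eliminating c₀: 5·(row 1) − 26·(row 2) gives 344·c₁ = 5·(-566) − 26·(-64) = -1166, so c₁ = -583/172.
Then c₀ = ((-64) − 26·(-583/172))/5 = 415/86.

c₀ = 4.826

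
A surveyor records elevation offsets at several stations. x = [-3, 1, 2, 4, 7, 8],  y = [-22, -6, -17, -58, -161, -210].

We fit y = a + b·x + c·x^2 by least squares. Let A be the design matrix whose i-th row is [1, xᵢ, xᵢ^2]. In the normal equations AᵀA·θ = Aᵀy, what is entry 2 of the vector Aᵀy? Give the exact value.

-3013

Entry 2 ↔ basis x, so (Aᵀy)_{2} = Σᵢ (x)·yᵢ = (-3)·(-22) + (1)·(-6) + (2)·(-17) + (4)·(-58) + (7)·(-161) + (8)·(-210) = -3013.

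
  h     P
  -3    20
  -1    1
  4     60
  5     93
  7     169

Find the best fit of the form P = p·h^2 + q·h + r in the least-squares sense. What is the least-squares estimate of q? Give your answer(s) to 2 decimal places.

AᵀA·[p, q, r]ᵀ = AᵀP reads: 3364·p + 504·q + 100·r = 11747;  504·p + 100·q + 12·r = 1827;  100·p + 12·q + 5·r = 343.
Inverting the 3×3 Gram matrix, [p, q, r]ᵀ = [2529/836, 219/76, 13/11]ᵀ.

q = 2.88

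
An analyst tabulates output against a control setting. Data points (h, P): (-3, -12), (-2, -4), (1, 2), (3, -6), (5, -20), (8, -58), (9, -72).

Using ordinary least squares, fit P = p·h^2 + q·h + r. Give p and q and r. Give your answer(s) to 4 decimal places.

p = -1.0200, q = 0.9352, r = 1.0307

The normal system MᵀM·[p, q, r]ᵀ = MᵀP is [[11461, 1359, 193]; [1359, 193, 21]; [193, 21, 7]]·[p, q, r]ᵀ = [-10220, -1184, -170]ᵀ.
Row-reducing yields p = -1737/1703, q = 7963/8515, r = 8776/8515.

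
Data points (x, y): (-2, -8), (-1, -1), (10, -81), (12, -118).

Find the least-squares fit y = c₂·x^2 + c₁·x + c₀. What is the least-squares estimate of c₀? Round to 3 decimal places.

AᵀA·[c₂, c₁, c₀]ᵀ = Aᵀy reads: 30753·c₂ + 2719·c₁ + 249·c₀ = -25125;  2719·c₂ + 249·c₁ + 19·c₀ = -2209;  249·c₂ + 19·c₁ + 4·c₀ = -208.
(Σx^2·x^2 = 30753, Σx^2·x = 2719, Σx^2 = 249, Σx·x = 249, Σx = 19, Σ1 = 4, Σx^2·y = -25125, Σx·y = -2209, Σy = -208.)
Inverting the 3×3 Gram matrix, [c₂, c₁, c₀]ᵀ = [-22935/24524, 166617/122620, -7288/30655]ᵀ.

c₀ = -0.238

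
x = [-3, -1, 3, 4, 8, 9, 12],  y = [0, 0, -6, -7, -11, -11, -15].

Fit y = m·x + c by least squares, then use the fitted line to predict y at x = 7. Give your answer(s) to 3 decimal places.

ŷ = -9.663

From the data, Σx·x = 324, Σx = 32, Σ1 = 7.
For Mᵀy: Σx·y = -413, Σy = -50.
So MᵀM·[m, c]ᵀ = Mᵀy: [[324, 32]; [32, 7]]·[m, c]ᵀ = [-413, -50]ᵀ.
Eliminating c: 7·(row 1) − 32·(row 2) gives 1244·m = 7·(-413) − 32·(-50) = -1291, so m = -1291/1244.
Then c = ((-50) − 32·(-1291/1244))/7 = -746/311.
At x = 7: ŷ = (-1291/1244)·(7) + (-746/311)·(1) = -12021/1244.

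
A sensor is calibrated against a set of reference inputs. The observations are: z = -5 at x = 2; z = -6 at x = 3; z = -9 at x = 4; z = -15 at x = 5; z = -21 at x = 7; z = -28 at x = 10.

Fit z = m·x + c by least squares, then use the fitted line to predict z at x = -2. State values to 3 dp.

ẑ = 8.086

The normal system MᵀM·[m, c]ᵀ = Mᵀz is [[203, 31]; [31, 6]]·[m, c]ᵀ = [-566, -84]ᵀ.
det = 203·6 − 31² = 257.
m = ((-566)·6 − 31·(-84))/257 = -792/257; c = (203·(-84) − 31·(-566))/257 = 494/257.
At x = -2: ẑ = (-792/257)·(-2) + (494/257)·(1) = 2078/257.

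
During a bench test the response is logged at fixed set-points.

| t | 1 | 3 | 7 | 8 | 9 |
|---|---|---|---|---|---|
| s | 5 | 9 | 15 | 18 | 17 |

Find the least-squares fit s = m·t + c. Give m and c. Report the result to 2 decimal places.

m = 1.60, c = 3.83

MᵀM·[m, c]ᵀ = Mᵀs reads: 204·m + 28·c = 434;  28·m + 5·c = 64.
(Σt·t = 204, Σt = 28, Σ1 = 5, Σt·s = 434, Σs = 64.)
Δ = 204·5 − 28² = 236.
m = (434·5 − 28·64)/236 = 189/118; c = (204·64 − 28·434)/236 = 226/59.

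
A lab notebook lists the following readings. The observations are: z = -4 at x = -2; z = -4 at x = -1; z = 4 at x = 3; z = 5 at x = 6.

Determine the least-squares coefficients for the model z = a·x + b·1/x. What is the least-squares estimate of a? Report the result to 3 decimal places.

Entries of AᵀA: Σx·x = 50, Σx·1/x = 4, Σ1/x·1/x = 25/18.
Right-hand side: Σx·z = 54, Σ1/x·z = 49/6.
AᵀA·[a, b]ᵀ = Aᵀz becomes [[50, 4]; [4, 25/18]]·[a, b]ᵀ = [54, 49/6]ᵀ.
Eliminating b: (25/18)·(row 1) − 4·(row 2) gives (481/9)·a = (25/18)·54 − 4·(49/6) = 127/3, so a = 381/481.
Then b = ((49/6) − 4·(381/481))/(25/18) = 1731/481.

a = 0.792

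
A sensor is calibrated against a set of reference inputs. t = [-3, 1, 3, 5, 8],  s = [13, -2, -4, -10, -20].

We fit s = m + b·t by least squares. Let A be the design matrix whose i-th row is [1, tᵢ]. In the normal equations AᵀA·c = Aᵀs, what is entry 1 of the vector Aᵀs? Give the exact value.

-23

Entry 1 ↔ basis 1, so (Aᵀs)_{1} = Σᵢ sᵢ = (1)·(13) + (1)·(-2) + (1)·(-4) + (1)·(-10) + (1)·(-20) = -23.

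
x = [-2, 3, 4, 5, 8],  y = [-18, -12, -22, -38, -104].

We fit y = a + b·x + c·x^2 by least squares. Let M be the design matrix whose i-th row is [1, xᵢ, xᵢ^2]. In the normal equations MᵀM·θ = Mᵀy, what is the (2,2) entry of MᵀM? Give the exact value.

118

Row 2 ↔ basis x, column 2 ↔ basis x, so (MᵀM)_{2,2} = Σᵢ (x)·(x) = (-2)·(-2) + (3)·(3) + (4)·(4) + (5)·(5) + (8)·(8) = 118.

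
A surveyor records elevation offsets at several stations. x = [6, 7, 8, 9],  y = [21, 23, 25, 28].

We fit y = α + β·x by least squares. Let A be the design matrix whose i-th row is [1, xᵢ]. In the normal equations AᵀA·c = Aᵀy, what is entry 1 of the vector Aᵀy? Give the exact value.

97

Entry 1 ↔ basis 1, so (Aᵀy)_{1} = Σᵢ yᵢ = (1)·(21) + (1)·(23) + (1)·(25) + (1)·(28) = 97.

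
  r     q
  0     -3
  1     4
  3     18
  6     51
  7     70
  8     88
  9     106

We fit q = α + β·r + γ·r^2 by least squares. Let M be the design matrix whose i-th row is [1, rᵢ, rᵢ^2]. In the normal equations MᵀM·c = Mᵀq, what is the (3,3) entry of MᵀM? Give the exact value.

Row 3 ↔ basis r^2, column 3 ↔ basis r^2, so (MᵀM)_{3,3} = Σᵢ (r^2)·(r^2) = (0)·(0) + (1)·(1) + (9)·(9) + (36)·(36) + (49)·(49) + (64)·(64) + (81)·(81) = 14436.

14436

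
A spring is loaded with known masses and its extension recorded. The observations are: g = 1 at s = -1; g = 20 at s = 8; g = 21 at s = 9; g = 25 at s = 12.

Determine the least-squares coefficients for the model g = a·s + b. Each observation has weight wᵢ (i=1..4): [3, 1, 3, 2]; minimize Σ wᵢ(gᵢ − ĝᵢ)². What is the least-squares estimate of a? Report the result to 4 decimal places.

MᵀWM·[a, b]ᵀ = MᵀWg reads: 598·a + 56·b = 1324;  56·a + 9·b = 136.
Δ = 598·9 − 56² = 2246.
a = (1324·9 − 56·136)/2246 = 2150/1123; b = (598·136 − 56·1324)/2246 = 3592/1123.

a = 1.9145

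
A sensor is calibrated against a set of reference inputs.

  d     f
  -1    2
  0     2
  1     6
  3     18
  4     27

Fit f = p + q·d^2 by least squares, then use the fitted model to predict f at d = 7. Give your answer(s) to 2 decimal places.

f̂ = 79.83

With design matrix X, XᵀX = [[5, 27]; [27, 339]] and Xᵀf = [55, 602]ᵀ.
det = 5·339 − 27² = 966.
p = (55·339 − 27·602)/966 = 797/322; q = (5·602 − 27·55)/966 = 1525/966.
At d = 7: f̂ = (797/322)·(1) + (1525/966)·(49) = 38558/483.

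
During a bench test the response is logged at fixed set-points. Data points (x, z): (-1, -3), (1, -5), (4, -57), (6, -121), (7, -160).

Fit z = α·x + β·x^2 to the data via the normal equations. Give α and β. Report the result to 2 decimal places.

α = -2.04, β = -2.99

Setting ∂/∂α … = 0 gives: 103·α + 623·β = -2076;  623·α + 3955·β = -13116.
Determinant 103·3955 − 623² = 19236.
α = ((-2076)·3955 − 623·(-13116))/19236 = -468/229; β = (103·(-13116) − 623·(-2076))/19236 = -4800/1603.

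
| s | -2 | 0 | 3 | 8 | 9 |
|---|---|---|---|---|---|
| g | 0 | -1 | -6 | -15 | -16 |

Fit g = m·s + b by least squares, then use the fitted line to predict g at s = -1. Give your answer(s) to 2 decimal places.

ĝ = -0.43

With design matrix X, XᵀX = [[158, 18]; [18, 5]] and Xᵀg = [-282, -38]ᵀ.
Eliminating b: 5·(row 1) − 18·(row 2) gives 466·m = 5·(-282) − 18·(-38) = -726, so m = -363/233.
Then b = ((-38) − 18·(-363/233))/5 = -464/233.
At s = -1: ĝ = (-363/233)·(-1) + (-464/233)·(1) = -101/233.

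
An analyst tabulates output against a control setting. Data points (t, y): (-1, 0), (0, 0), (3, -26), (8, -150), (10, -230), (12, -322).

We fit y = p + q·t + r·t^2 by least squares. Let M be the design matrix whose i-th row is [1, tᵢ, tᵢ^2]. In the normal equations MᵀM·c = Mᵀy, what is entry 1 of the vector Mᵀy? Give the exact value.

-728

Entry 1 ↔ basis 1, so (Mᵀy)_{1} = Σᵢ yᵢ = (1)·(0) + (1)·(0) + (1)·(-26) + (1)·(-150) + (1)·(-230) + (1)·(-322) = -728.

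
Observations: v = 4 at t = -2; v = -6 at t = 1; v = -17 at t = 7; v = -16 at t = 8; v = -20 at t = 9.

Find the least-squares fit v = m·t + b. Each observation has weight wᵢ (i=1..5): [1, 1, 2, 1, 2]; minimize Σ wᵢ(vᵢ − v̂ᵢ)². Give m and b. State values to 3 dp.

From the data, Σwᵢ·t·t = 329, Σwᵢ·t = 39, Σwᵢ·1 = 7.
Moment sums: Σwᵢ·t·v = -740, Σwᵢ·v = -92.
Determinant 329·7 − 39² = 782.
m = ((-740)·7 − 39·(-92))/782 = -796/391; b = (329·(-92) − 39·(-740))/782 = -704/391.

m = -2.036, b = -1.801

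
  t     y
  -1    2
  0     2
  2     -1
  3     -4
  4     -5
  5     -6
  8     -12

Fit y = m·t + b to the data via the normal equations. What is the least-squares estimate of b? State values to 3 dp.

b = 1.393

Normal-equation sums: Σt·t = 119, Σt = 21, Σ1 = 7.
And Σt·y = -162, Σy = -24.
AᵀA·[m, b]ᵀ = Aᵀy becomes [[119, 21]; [21, 7]]·[m, b]ᵀ = [-162, -24]ᵀ.
Eliminating b: 7·(row 1) − 21·(row 2) gives 392·m = 7·(-162) − 21·(-24) = -630, so m = -45/28.
Then b = ((-24) − 21·(-45/28))/7 = 39/28.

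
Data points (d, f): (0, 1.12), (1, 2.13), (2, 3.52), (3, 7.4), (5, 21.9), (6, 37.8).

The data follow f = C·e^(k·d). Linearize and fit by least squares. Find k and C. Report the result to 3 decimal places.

Linearized form: ln f = k·d + ln C. From the 6 transformed points,
Sums: Σd = 17.0000, Σ(d)² = 75.0000, Σln f = 10.8482, Σd·ln f = 46.5038.
Normal system: [[75.0000, 17.0000]; [17.0000, 6]]·[k, ln C]ᵀ = [46.5038, 10.8482]ᵀ.
Slope k = (n·Σd·ln f − Σd·Σln f)/(n·Σ(d)² − (Σd)²) = (6·46.5038 − 17.0000·10.8482)/161.0000 = 0.58760; ln C = (Σln f − k·Σd)/n = 0.14317, so C = exp(0.14317) = 1.15392.

k = 0.588, C = 1.154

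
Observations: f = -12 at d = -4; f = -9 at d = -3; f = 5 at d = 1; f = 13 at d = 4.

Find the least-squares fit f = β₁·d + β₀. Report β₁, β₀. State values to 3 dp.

β₁ = 3.183, β₀ = 0.841

The normal system XᵀX·[β₁, β₀]ᵀ = Xᵀf is [[42, -2]; [-2, 4]]·[β₁, β₀]ᵀ = [132, -3]ᵀ.
Eliminating β₀: 4·(row 1) − (-2)·(row 2) gives 164·β₁ = 4·132 − (-2)·(-3) = 522, so β₁ = 261/82.
Then β₀ = ((-3) − (-2)·(261/82))/4 = 69/82.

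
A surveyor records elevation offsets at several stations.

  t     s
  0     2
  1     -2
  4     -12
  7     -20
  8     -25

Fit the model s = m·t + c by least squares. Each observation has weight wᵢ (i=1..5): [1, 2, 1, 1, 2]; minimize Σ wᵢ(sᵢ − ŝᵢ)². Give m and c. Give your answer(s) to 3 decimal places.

m = -3.260, c = 1.504

Forming XᵀWX = [[195, 29]; [29, 7]] and XᵀWs = [-592, -84]ᵀ gives XᵀWX·[m, c]ᵀ = XᵀWs.
Determinant 195·7 − 29² = 524.
m = ((-592)·7 − 29·(-84))/524 = -427/131; c = (195·(-84) − 29·(-592))/524 = 197/131.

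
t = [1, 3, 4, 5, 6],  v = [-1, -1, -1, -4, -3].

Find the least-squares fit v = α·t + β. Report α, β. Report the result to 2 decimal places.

α = -0.54, β = 0.05

Normal-equation sums: Σt·t = 87, Σt = 19, Σ1 = 5.
For Xᵀv: Σt·v = -46, Σv = -10.
XᵀX·[α, β]ᵀ = Xᵀv becomes [[87, 19]; [19, 5]]·[α, β]ᵀ = [-46, -10]ᵀ.
Determinant 87·5 − 19² = 74.
α = ((-46)·5 − 19·(-10))/74 = -20/37; β = (87·(-10) − 19·(-46))/74 = 2/37.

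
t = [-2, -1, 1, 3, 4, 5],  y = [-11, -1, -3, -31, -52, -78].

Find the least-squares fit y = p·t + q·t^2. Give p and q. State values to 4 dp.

The normal equations are: 56·p + 208·q = -671;  208·p + 980·q = -3109.
(Σt·t = 56, Σt·t^2 = 208, Σt^2·t^2 = 980, Σt·y = -671, Σt^2·y = -3109.)
Determinant 56·980 − 208² = 11616.
p = ((-671)·980 − 208·(-3109))/11616 = -909/968; q = (56·(-3109) − 208·(-671))/11616 = -1439/484.

p = -0.9390, q = -2.9731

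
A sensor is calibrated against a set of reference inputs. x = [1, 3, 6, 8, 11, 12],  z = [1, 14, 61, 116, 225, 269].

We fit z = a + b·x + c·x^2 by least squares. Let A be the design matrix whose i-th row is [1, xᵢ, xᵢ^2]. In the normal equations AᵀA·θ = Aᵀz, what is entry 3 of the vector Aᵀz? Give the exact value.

Entry 3 ↔ basis x^2, so (Aᵀz)_{3} = Σᵢ (x^2)·zᵢ = (1)·(1) + (9)·(14) + (36)·(61) + (64)·(116) + (121)·(225) + (144)·(269) = 75708.

75708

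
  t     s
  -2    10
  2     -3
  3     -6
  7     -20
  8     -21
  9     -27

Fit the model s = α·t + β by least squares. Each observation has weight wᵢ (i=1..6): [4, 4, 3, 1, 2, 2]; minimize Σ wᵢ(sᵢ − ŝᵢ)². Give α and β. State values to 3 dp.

The normal equations are: 398·α + 50·β = -1120;  50·α + 16·β = -106.
Determinant 398·16 − 50² = 3868.
α = ((-1120)·16 − 50·(-106))/3868 = -3155/967; β = (398·(-106) − 50·(-1120))/3868 = 3453/967.

α = -3.263, β = 3.571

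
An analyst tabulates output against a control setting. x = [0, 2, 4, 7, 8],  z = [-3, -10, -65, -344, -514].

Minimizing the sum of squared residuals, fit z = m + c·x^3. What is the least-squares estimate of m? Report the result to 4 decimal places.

Forming MᵀM = [[5, 927]; [927, 383953]] and Mᵀz = [-936, -385400]ᵀ gives MᵀM·[m, c]ᵀ = Mᵀz.
det = 5·383953 − 927² = 1060436.
m = ((-936)·383953 − 927·(-385400))/1060436 = -528552/265109; c = (5·(-385400) − 927·(-936))/1060436 = -264832/265109.

m = -1.9937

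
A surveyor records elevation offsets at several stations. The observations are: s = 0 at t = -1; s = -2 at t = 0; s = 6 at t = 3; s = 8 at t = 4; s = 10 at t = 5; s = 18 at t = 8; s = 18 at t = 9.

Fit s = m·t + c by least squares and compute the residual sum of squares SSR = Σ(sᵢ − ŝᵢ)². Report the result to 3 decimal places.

SSR = 11.000

Compute the Gram sums: Σt·t = 196, Σt = 28, Σ1 = 7.
And Σt·s = 406, Σs = 58.
Eliminating c: 7·(row 1) − 28·(row 2) gives 588·m = 7·406 − 28·58 = 1218, so m = 29/14.
Then c = (58 − 28·(29/14))/7 = 0.
Residuals: 29/14, -2, -3/14, -2/7, -5/14, 10/7, -9/14; SSR = 11.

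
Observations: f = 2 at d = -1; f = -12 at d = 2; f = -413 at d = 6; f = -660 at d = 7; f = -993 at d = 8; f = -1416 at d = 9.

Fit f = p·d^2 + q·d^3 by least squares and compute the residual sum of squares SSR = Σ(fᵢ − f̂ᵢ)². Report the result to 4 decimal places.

SSR = 8.1350

Normal-equation sums: Σd^2·d^2 = 14371, Σd^2·d^3 = 116431, Σd^3·d^3 = 957955.
And Σd^2·f = -225502, Σd^3·f = -1856366.
So AᵀA·[p, q]ᵀ = Aᵀf: [[14371, 116431]; [116431, 957955]]·[p, q]ᵀ = [-225502, -1856366]ᵀ.
Δ = 14371·957955 − 116431² = 210593544.
p = ((-225502)·957955 − 116431·(-1856366))/210593544 = 14722667/26324193; q = (14371·(-1856366) − 116431·(-225502))/210593544 = -7543079/3760599.
Residuals: -14875834/26324193, 47631440/26324193, 1075909/8774731, 740696/1253533, -47779201/26324193, 8246274/8774731; SSR = 214147882/26324193.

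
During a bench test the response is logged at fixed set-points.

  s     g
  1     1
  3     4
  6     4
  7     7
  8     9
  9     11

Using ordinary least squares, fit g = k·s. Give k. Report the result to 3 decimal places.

AᵀA·[k]ᵀ = Aᵀg reads: 240·k = 257.
(Σs·s = 240, Σs·g = 257.)
Hence k = 257 / 240 ≈ 1.07083.

k = 1.071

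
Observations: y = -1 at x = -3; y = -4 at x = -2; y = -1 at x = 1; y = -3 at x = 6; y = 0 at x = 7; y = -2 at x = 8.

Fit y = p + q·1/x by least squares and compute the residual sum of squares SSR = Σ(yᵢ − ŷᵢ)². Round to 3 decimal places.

SSR = 8.752

Normal-equation sums: Σ1 = 6, Σ1/x = 101/168, Σ1/x·1/x = 40217/28224.
For Aᵀy: Σy = -11, Σ1/x·y = 7/12.
AᵀA·[p, q]ᵀ = Aᵀy becomes [[6, 101/168]; [101/168, 40217/28224]]·[p, q]ᵀ = [-11, 7/12]ᵀ.
Eliminating q: (40217/28224)·(row 1) − (101/168)·(row 2) gives (231101/28224)·p = (40217/28224)·(-11) − (101/168)·(7/12) = -452285/28224, so p = -452285/231101.
Then q = ((7/12) − (101/168)·(-452285/231101))/(40217/28224) = 285432/231101.
Residuals: 316328/231101, -329403/231101, -64248/231101, -288590/231101, 411509/231101, -45596/231101; SSR = 2022494/231101.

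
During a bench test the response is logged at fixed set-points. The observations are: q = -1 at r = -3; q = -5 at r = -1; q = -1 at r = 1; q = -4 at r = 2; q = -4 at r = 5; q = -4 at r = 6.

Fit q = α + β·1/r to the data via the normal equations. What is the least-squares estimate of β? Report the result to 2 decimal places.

β = 1.07

Sums needed: Σ1 = 6, Σ1/r = 8/15, Σ1/r·1/r = 1093/450.
For Xᵀq: Σq = -19, Σ1/r·q = 13/15.
Normal equations: [[6, 8/15]; [8/15, 1093/450]]·[α, β]ᵀ = [-19, 13/15]ᵀ.
Eliminating β: (1093/450)·(row 1) − (8/15)·(row 2) gives (643/45)·α = (1093/450)·(-19) − (8/15)·(13/15) = -839/18, so α = -4195/1286.
Then β = ((13/15) − (8/15)·(-4195/1286))/(1093/450) = 690/643.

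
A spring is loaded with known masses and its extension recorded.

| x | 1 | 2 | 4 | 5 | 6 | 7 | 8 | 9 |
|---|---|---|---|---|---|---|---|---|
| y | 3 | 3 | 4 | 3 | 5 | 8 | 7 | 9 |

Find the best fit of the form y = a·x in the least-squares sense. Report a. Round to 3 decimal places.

The normal system MᵀM·[a]ᵀ = Mᵀy is [[276]]·[a]ᵀ = [263]ᵀ.
a = 263/276 = 0.952899.

a = 0.953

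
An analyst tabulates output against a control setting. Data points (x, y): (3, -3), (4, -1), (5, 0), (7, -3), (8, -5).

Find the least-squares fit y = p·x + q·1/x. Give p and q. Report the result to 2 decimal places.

From the data, Σx·x = 163, Σx·1/x = 5, Σ1/x·1/x = 176149/705600.
Right-hand side: Σx·y = -74, Σ1/x·y = -129/56.
So AᵀA·[p, q]ᵀ = Aᵀy: [[163, 5]; [5, 176149/705600]]·[p, q]ᵀ = [-74, -129/56]ᵀ.
Δ = 163·(176149/705600) − 5² = 11072287/705600.
p = ((-74)·(176149/705600) − 5·(-129/56))/(11072287/705600) = -4908026/11072287; q = (163·(-129/56) − 5·(-74))/(11072287/705600) = -3868200/11072287.

p = -0.44, q = -0.35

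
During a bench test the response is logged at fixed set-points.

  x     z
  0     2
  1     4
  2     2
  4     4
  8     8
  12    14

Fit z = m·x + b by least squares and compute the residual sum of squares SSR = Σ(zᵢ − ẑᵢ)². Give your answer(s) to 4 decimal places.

Entries of MᵀM: Σx·x = 229, Σx = 27, Σ1 = 6.
And Σx·z = 256, Σz = 34.
MᵀM·[m, b]ᵀ = Mᵀz becomes [[229, 27]; [27, 6]]·[m, b]ᵀ = [256, 34]ᵀ.
Eliminating b: 6·(row 1) − 27·(row 2) gives 645·m = 6·256 − 27·34 = 618, so m = 206/215.
Then b = (34 − 27·(206/215))/6 = 874/645.
Residuals: 416/645, 1088/645, -164/129, -766/645, -658/645, 148/129; SSR = 5576/645.

SSR = 8.6450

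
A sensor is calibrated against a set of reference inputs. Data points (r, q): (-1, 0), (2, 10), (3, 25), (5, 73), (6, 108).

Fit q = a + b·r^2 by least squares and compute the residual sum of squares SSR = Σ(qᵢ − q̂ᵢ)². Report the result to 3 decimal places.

SSR = 1.292

Sums needed: Σ1 = 5, Σr^2 = 75, Σr^2·r^2 = 2019.
Moment sums: Σq = 216, Σr^2·q = 5978.
Eliminating b: 2019·(row 1) − 75·(row 2) gives 4470·a = 2019·216 − 75·5978 = -12246, so a = -2041/745.
Then b = (5978 − 75·(-2041/745))/2019 = 1369/447.
Residuals: -722/2235, 1093/2235, 131/745, -1847/2235, 361/745; SSR = 2888/2235.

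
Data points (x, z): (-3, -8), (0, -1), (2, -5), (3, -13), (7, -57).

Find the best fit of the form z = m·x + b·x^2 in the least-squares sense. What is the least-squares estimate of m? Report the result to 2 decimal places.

m = -0.66

The normal equations are: 71·m + 351·b = -424;  351·m + 2579·b = -3002.
Determinant 71·2579 − 351² = 59908.
m = ((-424)·2579 − 351·(-3002))/59908 = -19897/29954; b = (71·(-3002) − 351·(-424))/59908 = -32159/29954.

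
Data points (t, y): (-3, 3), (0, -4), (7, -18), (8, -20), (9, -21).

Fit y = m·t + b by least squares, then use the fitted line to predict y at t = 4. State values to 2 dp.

ŷ = -11.60

Entries of MᵀM: Σt·t = 203, Σt = 21, Σ1 = 5.
Moment sums: Σt·y = -484, Σy = -60.
Δ = 203·5 − 21² = 574.
m = ((-484)·5 − 21·(-60))/574 = -580/287; b = (203·(-60) − 21·(-484))/574 = -144/41.
At t = 4: ŷ = (-580/287)·(4) + (-144/41)·(1) = -3328/287.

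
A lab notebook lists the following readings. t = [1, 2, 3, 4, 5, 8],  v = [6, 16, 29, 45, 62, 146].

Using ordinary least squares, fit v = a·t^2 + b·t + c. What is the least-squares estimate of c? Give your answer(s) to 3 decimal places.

Normal-equation sums: Σt^2·t^2 = 5075, Σt^2·t = 737, Σt^2 = 119, Σt·t = 119, Σt = 23, Σ1 = 6.
For Xᵀv: Σt^2·v = 11945, Σt·v = 1783, Σv = 304.
Normal equations: [[5075, 737, 119]; [737, 119, 23]; [119, 23, 6]]·[a, b, c]ᵀ = [11945, 1783, 304]ᵀ.
Row-reducing yields a = 5363/2904, b = 46637/14520, c = 4179/2420.

c = 1.727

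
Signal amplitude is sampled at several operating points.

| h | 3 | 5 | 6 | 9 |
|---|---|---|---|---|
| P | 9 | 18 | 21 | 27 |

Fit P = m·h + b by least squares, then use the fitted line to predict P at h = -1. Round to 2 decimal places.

P̂ = -0.96

Forming XᵀX = [[151, 23]; [23, 4]] and XᵀP = [486, 75]ᵀ gives XᵀX·[m, b]ᵀ = XᵀP.
det = 151·4 − 23² = 75.
m = (486·4 − 23·75)/75 = 73/25; b = (151·75 − 23·486)/75 = 49/25.
At h = -1: P̂ = (73/25)·(-1) + (49/25)·(1) = -24/25.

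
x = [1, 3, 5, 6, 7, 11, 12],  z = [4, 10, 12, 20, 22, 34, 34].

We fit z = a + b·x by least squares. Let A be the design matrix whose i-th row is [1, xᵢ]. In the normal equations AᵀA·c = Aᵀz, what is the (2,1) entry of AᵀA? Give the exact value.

45

Row 2 ↔ basis x, column 1 ↔ basis 1, so (AᵀA)_{2,1} = Σᵢ x = (1)·(1) + (3)·(1) + (5)·(1) + (6)·(1) + (7)·(1) + (11)·(1) + (12)·(1) = 45.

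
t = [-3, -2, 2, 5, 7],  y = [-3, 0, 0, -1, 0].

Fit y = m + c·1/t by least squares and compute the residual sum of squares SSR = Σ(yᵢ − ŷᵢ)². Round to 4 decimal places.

SSR = 5.8287

Sums needed: Σ1 = 5, Σ1/t = 1/105, Σ1/t·1/t = 14807/22050.
For Mᵀy: Σy = -4, Σ1/t·y = 4/5.
Eliminating c: (14807/22050)·(row 1) − (1/105)·(row 2) gives (74033/22050)·m = (14807/22050)·(-4) − (1/105)·(4/5) = -29698/11025, so m = -59396/74033.
Then c = ((4/5) − (1/105)·(-59396/74033))/(14807/22050) = 89040/74033.
Residuals: -133023/74033, 103916/74033, 14876/74033, -32445/74033, 46676/74033; SSR = 431514/74033.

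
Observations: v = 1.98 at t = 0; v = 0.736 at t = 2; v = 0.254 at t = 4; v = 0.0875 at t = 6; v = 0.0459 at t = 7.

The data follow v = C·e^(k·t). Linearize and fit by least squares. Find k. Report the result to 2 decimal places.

k = -0.53

With ln vᵢ as the transformed response and tᵢ as the regressor:
XᵀX = [[105.0000, 19.0000]; [19.0000, 5]], rhs = [-42.2805, -6.5113]ᵀ  (here Σt = 19.0000, Σ(t)² = 105.0000, Σln v = -6.5113, Σt·ln v = -42.2805).
Solving (det = 164.0000): k = -0.53469, ln C = 0.72955.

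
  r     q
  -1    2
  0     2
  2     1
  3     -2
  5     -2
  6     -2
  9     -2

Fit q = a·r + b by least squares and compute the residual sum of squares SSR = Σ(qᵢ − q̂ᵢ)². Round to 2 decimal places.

SSR = 6.41

Entries of XᵀX: Σr·r = 156, Σr = 24, Σ1 = 7.
For Xᵀq: Σr·q = -46, Σq = -3.
Normal equations: [[156, 24]; [24, 7]]·[a, b]ᵀ = [-46, -3]ᵀ.
det = 156·7 − 24² = 516.
a = ((-46)·7 − 24·(-3))/516 = -125/258; b = (156·(-3) − 24·(-46))/516 = 53/43.
Residuals: 73/258, 33/43, 95/129, -153/86, -209/258, -14/43, 97/86; SSR = 827/129.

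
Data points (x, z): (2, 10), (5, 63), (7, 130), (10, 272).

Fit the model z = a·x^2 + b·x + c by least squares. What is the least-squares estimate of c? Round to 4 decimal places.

c = 3.5686

Normal-equation sums: Σx^2·x^2 = 13042, Σx^2·x = 1476, Σx^2 = 178, Σx·x = 178, Σx = 24, Σ1 = 4.
Right-hand side: Σx^2·z = 35185, Σx·z = 3965, Σz = 475.
Solving the 3×3 system (Gaussian elimination) gives a = 89/30, b = -477/170, c = 182/51.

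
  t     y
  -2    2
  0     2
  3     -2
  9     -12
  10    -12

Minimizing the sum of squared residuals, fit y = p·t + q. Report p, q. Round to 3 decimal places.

The normal system XᵀX·[p, q]ᵀ = Xᵀy is [[194, 20]; [20, 5]]·[p, q]ᵀ = [-238, -22]ᵀ.
Determinant 194·5 − 20² = 570.
p = ((-238)·5 − 20·(-22))/570 = -25/19; q = (194·(-22) − 20·(-238))/570 = 82/95.

p = -1.316, q = 0.863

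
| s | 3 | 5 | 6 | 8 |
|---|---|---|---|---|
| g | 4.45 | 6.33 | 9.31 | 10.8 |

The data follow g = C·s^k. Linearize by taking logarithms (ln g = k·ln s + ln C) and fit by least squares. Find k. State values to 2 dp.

k = 0.94

Let Y = ln g. Fitting Y = k·ln s + ln C by least squares:
Sums: Σln s = 6.5793, Σ(ln s)² = 11.3317, Σln g = 7.9488, Σln s·ln g = 13.5557.
Normal system: [[11.3317, 6.5793]; [6.5793, 4]]·[k, ln C]ᵀ = [13.5557, 7.9488]ᵀ.
Solving (det = 2.0403): k = 0.94371, ln C = 0.43499.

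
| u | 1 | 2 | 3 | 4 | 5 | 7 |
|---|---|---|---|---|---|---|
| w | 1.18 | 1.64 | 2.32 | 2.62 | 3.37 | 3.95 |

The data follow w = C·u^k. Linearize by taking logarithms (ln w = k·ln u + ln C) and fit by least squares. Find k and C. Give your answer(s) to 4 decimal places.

k = 0.6420, C = 1.1295

Let Y = ln w. Fitting Y = k·ln u + ln C by least squares:
Sums: Σln u = 6.7334, Σ(ln u)² = 9.9861, Σln w = 5.0536, Σln u·ln w = 7.2312.
Normal system: [[9.9861, 6.7334]; [6.7334, 6]]·[k, ln C]ᵀ = [7.2312, 5.0536]ᵀ.
Δ = 9.9861·6 − (6.7334)² = 14.5777; k = (7.2312·6 − 6.7334·5.0536)/14.5777 = 0.64201, ln C = (9.9861·5.0536 − 6.7334·7.2312)/14.5777 = 0.12177, so C = exp(0.12177) = 1.12950.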